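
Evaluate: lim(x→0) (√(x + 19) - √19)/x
This is a standard limit.

Factor or rationalize the expression:
  lim(x→0) (√(x + 19) - √19)/x = sqrt(19)/38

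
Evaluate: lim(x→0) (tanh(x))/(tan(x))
This is a 0/0 indeterminate form.

Apply L'Hôpital's rule: differentiate numerator and denominator separately.
  f(x) = tanh(x)   ⇒   f'(x) = 1 - tanh(x)^2
  g(x) = tan(x)   ⇒   g'(x) = tan(x)^2 + 1
  lim(x→0) f'(x)/g'(x) = lim(x→0) (1 - tanh(x)^2)/(tan(x)^2 + 1)
  = 1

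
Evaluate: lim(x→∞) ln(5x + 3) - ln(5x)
This is an ∞-∞ indeterminate form.

Combine fractions or rationalize to convert ∞-∞ to 0/0 form:
  lim(x→∞) ln(5x + 3) - ln(5x) = 0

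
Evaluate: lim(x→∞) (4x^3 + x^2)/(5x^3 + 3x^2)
This is an ∞/∞ indeterminate form.

Apply L'Hôpital's rule: differentiate numerator and denominator separately.
  f(x) = 4·x^3 + x^2   ⇒   f'(x) = 12·x^2 + 2·x
  g(x) = 5·x^3 + 3·x^2   ⇒   g'(x) = 15·x^2 + 6·x
  lim(x→∞) f'(x)/g'(x) = lim(x→∞) (12·x^2 + 2·x)/(15·x^2 + 6·x)
  = 4/5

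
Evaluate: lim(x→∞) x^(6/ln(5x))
This is an exponential indeterminate form.

For exponential indeterminate forms, take the natural log:
  Let L = lim(x→∞) x^(6/ln(5x))
  Then ln(L) = lim(x→∞) [exponent × ln(base)]
  Evaluate using L'Hôpital or standard limits, then exponentiate.
  L = e^(6)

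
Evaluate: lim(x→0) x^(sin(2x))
This is an exponential indeterminate form.

For exponential indeterminate forms, take the natural log:
  Let L = lim(x→0) x^(sin(2x))
  Then ln(L) = lim(x→0) [exponent × ln(base)]
  Evaluate using L'Hôpital or standard limits, then exponentiate.
  L = 1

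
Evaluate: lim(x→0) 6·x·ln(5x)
This is a 0·∞ indeterminate form.

Rewrite 0·∞ as a quotient (0/0 or ∞/∞ form), then apply L'Hôpital's rule:
  lim(x→0) 6·x·ln(5x) = 0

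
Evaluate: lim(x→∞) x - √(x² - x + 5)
This is an ∞-∞ indeterminate form.

Combine fractions or rationalize to convert ∞-∞ to 0/0 form:
  lim(x→∞) x - √(x² - x + 5) = 1/2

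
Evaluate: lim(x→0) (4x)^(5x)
This is an exponential indeterminate form.

For exponential indeterminate forms, take the natural log:
  Let L = lim(x→0) (4x)^(5x)
  Then ln(L) = lim(x→0) [exponent × ln(base)]
  Evaluate using L'Hôpital or standard limits, then exponentiate.
  L = 1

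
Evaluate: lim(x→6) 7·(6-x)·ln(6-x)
This is a 0·∞ indeterminate form.

Rewrite 0·∞ as a quotient (0/0 or ∞/∞ form), then apply L'Hôpital's rule:
  lim(x→6) 7·(6-x)·ln(6-x) = 0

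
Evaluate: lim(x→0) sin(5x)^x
This is an exponential indeterminate form.

For exponential indeterminate forms, take the natural log:
  Let L = lim(x→0) sin(5x)^x
  Then ln(L) = lim(x→0) [exponent × ln(base)]
  Evaluate using L'Hôpital or standard limits, then exponentiate.
  L = 1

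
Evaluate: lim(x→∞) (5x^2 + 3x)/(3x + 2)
This is an ∞/∞ indeterminate form.

Apply L'Hôpital's rule: differentiate numerator and denominator separately.
  f(x) = 5·x^2 + 3·x   ⇒   f'(x) = 10·x + 3
  g(x) = 3·x + 2   ⇒   g'(x) = 3
  lim(x→∞) f'(x)/g'(x) = lim(x→∞) (10·x + 3)/(3)
  = ∞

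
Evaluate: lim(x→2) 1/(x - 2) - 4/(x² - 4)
This is an ∞-∞ indeterminate form.

Combine fractions or rationalize to convert ∞-∞ to 0/0 form:
  lim(x→2) 1/(x - 2) - 4/(x² - 4) = 1/4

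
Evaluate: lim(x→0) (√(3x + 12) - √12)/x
This is a standard limit.

Factor or rationalize the expression:
  lim(x→0) (√(3x + 12) - √12)/x = sqrt(3)/4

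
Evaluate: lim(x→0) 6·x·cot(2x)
This is a 0·∞ indeterminate form.

Rewrite 0·∞ as a quotient (0/0 or ∞/∞ form), then apply L'Hôpital's rule:
  lim(x→0) 6·x·cot(2x) = 3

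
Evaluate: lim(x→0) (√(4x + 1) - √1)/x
This is a standard limit.

Factor or rationalize the expression:
  lim(x→0) (√(4x + 1) - √1)/x = 2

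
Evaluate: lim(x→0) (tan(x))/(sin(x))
This is a 0/0 indeterminate form.

Apply L'Hôpital's rule: differentiate numerator and denominator separately.
  f(x) = tan(x)   ⇒   f'(x) = tan(x)^2 + 1
  g(x) = sin(x)   ⇒   g'(x) = cos(x)
  lim(x→0) f'(x)/g'(x) = lim(x→0) (tan(x)^2 + 1)/(cos(x))
  = 1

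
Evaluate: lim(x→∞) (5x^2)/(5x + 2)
This is an ∞/∞ indeterminate form.

Apply L'Hôpital's rule: differentiate numerator and denominator separately.
  f(x) = 5·x^2   ⇒   f'(x) = 10·x
  g(x) = 5·x + 2   ⇒   g'(x) = 5
  lim(x→∞) f'(x)/g'(x) = lim(x→∞) (10·x)/(5)
  = ∞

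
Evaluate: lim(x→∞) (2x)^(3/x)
This is an exponential indeterminate form.

For exponential indeterminate forms, take the natural log:
  Let L = lim(x→∞) (2x)^(3/x)
  Then ln(L) = lim(x→∞) [exponent × ln(base)]
  Evaluate using L'Hôpital or standard limits, then exponentiate.
  L = 1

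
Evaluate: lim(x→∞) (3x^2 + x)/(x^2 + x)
This is an ∞/∞ indeterminate form.

Apply L'Hôpital's rule: differentiate numerator and denominator separately.
  f(x) = 3·x^2 + x   ⇒   f'(x) = 6·x + 1
  g(x) = x^2 + x   ⇒   g'(x) = 2·x + 1
  lim(x→∞) f'(x)/g'(x) = lim(x→∞) (6·x + 1)/(2·x + 1)
  = 3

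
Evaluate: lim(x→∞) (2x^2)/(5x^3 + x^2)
This is an ∞/∞ indeterminate form.

Apply L'Hôpital's rule: differentiate numerator and denominator separately.
  f(x) = 2·x^2   ⇒   f'(x) = 4·x
  g(x) = 5·x^3 + x^2   ⇒   g'(x) = 15·x^2 + 2·x
  lim(x→∞) f'(x)/g'(x) = lim(x→∞) (4·x)/(15·x^2 + 2·x)
  = 0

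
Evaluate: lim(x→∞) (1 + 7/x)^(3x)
This is an exponential indeterminate form.

For exponential indeterminate forms, take the natural log:
  Let L = lim(x→∞) (1 + 7/x)^(3x)
  Then ln(L) = lim(x→∞) [exponent × ln(base)]
  Evaluate using L'Hôpital or standard limits, then exponentiate.
  L = e^(21)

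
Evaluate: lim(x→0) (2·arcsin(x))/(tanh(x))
This is a 0/0 indeterminate form.

Apply L'Hôpital's rule: differentiate numerator and denominator separately.
  f(x) = 2·asin(x)   ⇒   f'(x) = 2/sqrt(1 - x^2)
  g(x) = tanh(x)   ⇒   g'(x) = 1 - tanh(x)^2
  lim(x→0) f'(x)/g'(x) = lim(x→0) (2/sqrt(1 - x^2))/(1 - tanh(x)^2)
  = 2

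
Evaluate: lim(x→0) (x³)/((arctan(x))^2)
This is a 0/0 indeterminate form.

Apply L'Hôpital's rule: differentiate numerator and denominator separately.
  f(x) = x^3   ⇒   f'(x) = 3·x^2
  g(x) = atan(x)^2   ⇒   g'(x) = 2·atan(x)/(x^2 + 1)
  lim(x→0) f'(x)/g'(x) = lim(x→0) (3·x^2)/(2·atan(x)/(x^2 + 1))
  = 0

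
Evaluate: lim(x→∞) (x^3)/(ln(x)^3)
This is an ∞/∞ indeterminate form.

Apply L'Hôpital's rule: differentiate numerator and denominator separately.
  f(x) = x^3   ⇒   f'(x) = 3·x^2
  g(x) = ln(x)^3   ⇒   g'(x) = 3·ln(x)^2/x
  lim(x→∞) f'(x)/g'(x) = lim(x→∞) (3·x^2)/(3·ln(x)^2/x)
  = ∞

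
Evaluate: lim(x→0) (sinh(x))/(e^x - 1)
This is a 0/0 indeterminate form.

Apply L'Hôpital's rule: differentiate numerator and denominator separately.
  f(x) = sinh(x)   ⇒   f'(x) = cosh(x)
  g(x) = e^(x) - 1   ⇒   g'(x) = e^(x)
  lim(x→0) f'(x)/g'(x) = lim(x→0) (cosh(x))/(e^(x))
  = 1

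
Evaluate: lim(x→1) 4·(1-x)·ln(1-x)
This is a 0·∞ indeterminate form.

Rewrite 0·∞ as a quotient (0/0 or ∞/∞ form), then apply L'Hôpital's rule:
  lim(x→1) 4·(1-x)·ln(1-x) = 0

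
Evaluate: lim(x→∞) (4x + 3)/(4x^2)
This is an ∞/∞ indeterminate form.

Apply L'Hôpital's rule: differentiate numerator and denominator separately.
  f(x) = 4·x + 3   ⇒   f'(x) = 4
  g(x) = 4·x^2   ⇒   g'(x) = 8·x
  lim(x→∞) f'(x)/g'(x) = lim(x→∞) (4)/(8·x)
  = 0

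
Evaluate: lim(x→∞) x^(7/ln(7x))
This is an exponential indeterminate form.

For exponential indeterminate forms, take the natural log:
  Let L = lim(x→∞) x^(7/ln(7x))
  Then ln(L) = lim(x→∞) [exponent × ln(base)]
  Evaluate using L'Hôpital or standard limits, then exponentiate.
  L = e^(7)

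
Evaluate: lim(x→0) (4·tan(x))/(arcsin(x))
This is a 0/0 indeterminate form.

Apply L'Hôpital's rule: differentiate numerator and denominator separately.
  f(x) = 4·tan(x)   ⇒   f'(x) = 4·tan(x)^2 + 4
  g(x) = asin(x)   ⇒   g'(x) = 1/sqrt(1 - x^2)
  lim(x→0) f'(x)/g'(x) = lim(x→0) (4·tan(x)^2 + 4)/(1/sqrt(1 - x^2))
  = 4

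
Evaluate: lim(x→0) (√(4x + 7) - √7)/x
This is a standard limit.

Factor or rationalize the expression:
  lim(x→0) (√(4x + 7) - √7)/x = 2·sqrt(7)/7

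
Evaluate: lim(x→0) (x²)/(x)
This is a 0/0 indeterminate form.

Apply L'Hôpital's rule: differentiate numerator and denominator separately.
  f(x) = x^2   ⇒   f'(x) = 2·x
  g(x) = x   ⇒   g'(x) = 1
  lim(x→0) f'(x)/g'(x) = lim(x→0) (2·x)/(1)
  = 0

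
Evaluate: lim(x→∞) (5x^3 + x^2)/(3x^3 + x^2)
This is an ∞/∞ indeterminate form.

Apply L'Hôpital's rule: differentiate numerator and denominator separately.
  f(x) = 5·x^3 + x^2   ⇒   f'(x) = 15·x^2 + 2·x
  g(x) = 3·x^3 + x^2   ⇒   g'(x) = 9·x^2 + 2·x
  lim(x→∞) f'(x)/g'(x) = lim(x→∞) (15·x^2 + 2·x)/(9·x^2 + 2·x)
  = 5/3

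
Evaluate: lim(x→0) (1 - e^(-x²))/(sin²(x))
This is a 0/0 indeterminate form.

Apply L'Hôpital's rule: differentiate numerator and denominator separately.
  f(x) = 1 - e^(-x^2)   ⇒   f'(x) = 2·x·e^(-x^2)
  g(x) = sin(x)^2   ⇒   g'(x) = 2·sin(x)·cos(x)
  lim(x→0) f'(x)/g'(x) = lim(x→0) (2·x·e^(-x^2))/(2·sin(x)·cos(x))
  = 1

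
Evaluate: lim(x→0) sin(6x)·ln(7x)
This is a 0·∞ indeterminate form.

Rewrite 0·∞ as a quotient (0/0 or ∞/∞ form), then apply L'Hôpital's rule:
  lim(x→0) sin(6x)·ln(7x) = 0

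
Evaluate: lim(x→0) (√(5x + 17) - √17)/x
This is a standard limit.

Factor or rationalize the expression:
  lim(x→0) (√(5x + 17) - √17)/x = 5·sqrt(17)/34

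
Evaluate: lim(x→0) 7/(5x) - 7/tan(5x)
This is an ∞-∞ indeterminate form.

Combine fractions or rationalize to convert ∞-∞ to 0/0 form:
  lim(x→0) 7/(5x) - 7/tan(5x) = 0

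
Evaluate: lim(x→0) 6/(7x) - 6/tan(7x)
This is an ∞-∞ indeterminate form.

Combine fractions or rationalize to convert ∞-∞ to 0/0 form:
  lim(x→0) 6/(7x) - 6/tan(7x) = 0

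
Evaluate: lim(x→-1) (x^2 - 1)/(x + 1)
This is a standard limit.

Factor or rationalize the expression:
  lim(x→-1) (x^2 - 1)/(x + 1) = -2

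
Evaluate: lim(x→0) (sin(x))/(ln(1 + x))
This is a 0/0 indeterminate form.

Apply L'Hôpital's rule: differentiate numerator and denominator separately.
  f(x) = sin(x)   ⇒   f'(x) = cos(x)
  g(x) = ln(x + 1)   ⇒   g'(x) = 1/(x + 1)
  lim(x→0) f'(x)/g'(x) = lim(x→0) (cos(x))/(1/(x + 1))
  = 1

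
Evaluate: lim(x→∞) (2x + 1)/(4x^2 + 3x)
This is an ∞/∞ indeterminate form.

Apply L'Hôpital's rule: differentiate numerator and denominator separately.
  f(x) = 2·x + 1   ⇒   f'(x) = 2
  g(x) = 4·x^2 + 3·x   ⇒   g'(x) = 8·x + 3
  lim(x→∞) f'(x)/g'(x) = lim(x→∞) (2)/(8·x + 3)
  = 0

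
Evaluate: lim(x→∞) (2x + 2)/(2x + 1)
This is an ∞/∞ indeterminate form.

Apply L'Hôpital's rule: differentiate numerator and denominator separately.
  f(x) = 2·x + 2   ⇒   f'(x) = 2
  g(x) = 2·x + 1   ⇒   g'(x) = 2
  lim(x→∞) f'(x)/g'(x) = lim(x→∞) (2)/(2)
  = 1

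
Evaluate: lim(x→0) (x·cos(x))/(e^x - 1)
This is a 0/0 indeterminate form.

Apply L'Hôpital's rule: differentiate numerator and denominator separately.
  f(x) = x·cos(x)   ⇒   f'(x) = -x·sin(x) + cos(x)
  g(x) = e^(x) - 1   ⇒   g'(x) = e^(x)
  lim(x→0) f'(x)/g'(x) = lim(x→0) (-x·sin(x) + cos(x))/(e^(x))
  = 1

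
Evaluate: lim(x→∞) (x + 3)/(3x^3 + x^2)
This is an ∞/∞ indeterminate form.

Apply L'Hôpital's rule: differentiate numerator and denominator separately.
  f(x) = x + 3   ⇒   f'(x) = 1
  g(x) = 3·x^3 + x^2   ⇒   g'(x) = 9·x^2 + 2·x
  lim(x→∞) f'(x)/g'(x) = lim(x→∞) (1)/(9·x^2 + 2·x)
  = 0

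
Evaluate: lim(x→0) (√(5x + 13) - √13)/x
This is a standard limit.

Factor or rationalize the expression:
  lim(x→0) (√(5x + 13) - √13)/x = 5·sqrt(13)/26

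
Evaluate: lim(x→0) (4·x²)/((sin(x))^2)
This is a 0/0 indeterminate form.

Apply L'Hôpital's rule: differentiate numerator and denominator separately.
  f(x) = 4·x^2   ⇒   f'(x) = 8·x
  g(x) = sin(x)^2   ⇒   g'(x) = 2·sin(x)·cos(x)
  lim(x→0) f'(x)/g'(x) = lim(x→0) (8·x)/(2·sin(x)·cos(x))
  = 4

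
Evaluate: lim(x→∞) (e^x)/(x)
This is an ∞/∞ indeterminate form.

Apply L'Hôpital's rule: differentiate numerator and denominator separately.
  f(x) = e^(x)   ⇒   f'(x) = e^(x)
  g(x) = x   ⇒   g'(x) = 1
  lim(x→∞) f'(x)/g'(x) = lim(x→∞) (e^(x))/(1)
  = ∞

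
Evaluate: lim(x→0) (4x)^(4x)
This is an exponential indeterminate form.

For exponential indeterminate forms, take the natural log:
  Let L = lim(x→0) (4x)^(4x)
  Then ln(L) = lim(x→0) [exponent × ln(base)]
  Evaluate using L'Hôpital or standard limits, then exponentiate.
  L = 1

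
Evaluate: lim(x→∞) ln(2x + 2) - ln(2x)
This is an ∞-∞ indeterminate form.

Combine fractions or rationalize to convert ∞-∞ to 0/0 form:
  lim(x→∞) ln(2x + 2) - ln(2x) = 0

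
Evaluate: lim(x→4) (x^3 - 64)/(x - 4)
This is a standard limit.

Factor or rationalize the expression:
  lim(x→4) (x^3 - 64)/(x - 4) = 48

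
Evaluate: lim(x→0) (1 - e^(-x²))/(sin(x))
This is a 0/0 indeterminate form.

Apply L'Hôpital's rule: differentiate numerator and denominator separately.
  f(x) = 1 - e^(-x^2)   ⇒   f'(x) = 2·x·e^(-x^2)
  g(x) = sin(x)   ⇒   g'(x) = cos(x)
  lim(x→0) f'(x)/g'(x) = lim(x→0) (2·x·e^(-x^2))/(cos(x))
  = 0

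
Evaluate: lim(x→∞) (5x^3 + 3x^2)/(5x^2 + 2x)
This is an ∞/∞ indeterminate form.

Apply L'Hôpital's rule: differentiate numerator and denominator separately.
  f(x) = 5·x^3 + 3·x^2   ⇒   f'(x) = 15·x^2 + 6·x
  g(x) = 5·x^2 + 2·x   ⇒   g'(x) = 10·x + 2
  lim(x→∞) f'(x)/g'(x) = lim(x→∞) (15·x^2 + 6·x)/(10·x + 2)
  = ∞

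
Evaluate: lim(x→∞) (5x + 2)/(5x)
This is an ∞/∞ indeterminate form.

Apply L'Hôpital's rule: differentiate numerator and denominator separately.
  f(x) = 5·x + 2   ⇒   f'(x) = 5
  g(x) = 5·x   ⇒   g'(x) = 5
  lim(x→∞) f'(x)/g'(x) = lim(x→∞) (5)/(5)
  = 1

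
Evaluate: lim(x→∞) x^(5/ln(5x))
This is an exponential indeterminate form.

For exponential indeterminate forms, take the natural log:
  Let L = lim(x→∞) x^(5/ln(5x))
  Then ln(L) = lim(x→∞) [exponent × ln(base)]
  Evaluate using L'Hôpital or standard limits, then exponentiate.
  L = e^(5)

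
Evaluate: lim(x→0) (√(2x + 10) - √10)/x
This is a standard limit.

Factor or rationalize the expression:
  lim(x→0) (√(2x + 10) - √10)/x = sqrt(10)/10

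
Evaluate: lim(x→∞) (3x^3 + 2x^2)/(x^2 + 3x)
This is an ∞/∞ indeterminate form.

Apply L'Hôpital's rule: differentiate numerator and denominator separately.
  f(x) = 3·x^3 + 2·x^2   ⇒   f'(x) = 9·x^2 + 4·x
  g(x) = x^2 + 3·x   ⇒   g'(x) = 2·x + 3
  lim(x→∞) f'(x)/g'(x) = lim(x→∞) (9·x^2 + 4·x)/(2·x + 3)
  = ∞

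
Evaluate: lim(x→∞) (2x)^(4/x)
This is an exponential indeterminate form.

For exponential indeterminate forms, take the natural log:
  Let L = lim(x→∞) (2x)^(4/x)
  Then ln(L) = lim(x→∞) [exponent × ln(base)]
  Evaluate using L'Hôpital or standard limits, then exponentiate.
  L = 1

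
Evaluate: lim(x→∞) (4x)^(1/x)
This is an exponential indeterminate form.

For exponential indeterminate forms, take the natural log:
  Let L = lim(x→∞) (4x)^(1/x)
  Then ln(L) = lim(x→∞) [exponent × ln(base)]
  Evaluate using L'Hôpital or standard limits, then exponentiate.
  L = 1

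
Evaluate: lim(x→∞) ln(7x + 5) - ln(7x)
This is an ∞-∞ indeterminate form.

Combine fractions or rationalize to convert ∞-∞ to 0/0 form:
  lim(x→∞) ln(7x + 5) - ln(7x) = 0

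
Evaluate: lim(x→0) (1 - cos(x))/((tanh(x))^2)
This is a 0/0 indeterminate form.

Apply L'Hôpital's rule: differentiate numerator and denominator separately.
  f(x) = 1 - cos(x)   ⇒   f'(x) = sin(x)
  g(x) = tanh(x)^2   ⇒   g'(x) = (2 - 2·tanh(x)^2)·tanh(x)
  lim(x→0) f'(x)/g'(x) = lim(x→0) (sin(x))/((2 - 2·tanh(x)^2)·tanh(x))
  = 1/2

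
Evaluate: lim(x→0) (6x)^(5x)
This is an exponential indeterminate form.

For exponential indeterminate forms, take the natural log:
  Let L = lim(x→0) (6x)^(5x)
  Then ln(L) = lim(x→0) [exponent × ln(base)]
  Evaluate using L'Hôpital or standard limits, then exponentiate.
  L = 1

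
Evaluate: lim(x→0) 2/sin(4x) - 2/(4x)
This is an ∞-∞ indeterminate form.

Combine fractions or rationalize to convert ∞-∞ to 0/0 form:
  lim(x→0) 2/sin(4x) - 2/(4x) = 0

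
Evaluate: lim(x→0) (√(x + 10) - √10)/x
This is a standard limit.

Factor or rationalize the expression:
  lim(x→0) (√(x + 10) - √10)/x = sqrt(10)/20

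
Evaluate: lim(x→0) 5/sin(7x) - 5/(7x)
This is an ∞-∞ indeterminate form.

Combine fractions or rationalize to convert ∞-∞ to 0/0 form:
  lim(x→0) 5/sin(7x) - 5/(7x) = 0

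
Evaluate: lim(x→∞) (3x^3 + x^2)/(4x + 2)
This is an ∞/∞ indeterminate form.

Apply L'Hôpital's rule: differentiate numerator and denominator separately.
  f(x) = 3·x^3 + x^2   ⇒   f'(x) = 9·x^2 + 2·x
  g(x) = 4·x + 2   ⇒   g'(x) = 4
  lim(x→∞) f'(x)/g'(x) = lim(x→∞) (9·x^2 + 2·x)/(4)
  = ∞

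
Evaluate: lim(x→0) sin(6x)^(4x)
This is an exponential indeterminate form.

For exponential indeterminate forms, take the natural log:
  Let L = lim(x→0) sin(6x)^(4x)
  Then ln(L) = lim(x→0) [exponent × ln(base)]
  Evaluate using L'Hôpital or standard limits, then exponentiate.
  L = 1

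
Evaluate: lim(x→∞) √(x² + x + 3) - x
This is an ∞-∞ indeterminate form.

Combine fractions or rationalize to convert ∞-∞ to 0/0 form:
  lim(x→∞) √(x² + x + 3) - x = 1/2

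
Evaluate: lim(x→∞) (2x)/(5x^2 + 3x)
This is an ∞/∞ indeterminate form.

Apply L'Hôpital's rule: differentiate numerator and denominator separately.
  f(x) = 2·x   ⇒   f'(x) = 2
  g(x) = 5·x^2 + 3·x   ⇒   g'(x) = 10·x + 3
  lim(x→∞) f'(x)/g'(x) = lim(x→∞) (2)/(10·x + 3)
  = 0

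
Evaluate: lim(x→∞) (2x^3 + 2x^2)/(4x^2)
This is an ∞/∞ indeterminate form.

Apply L'Hôpital's rule: differentiate numerator and denominator separately.
  f(x) = 2·x^3 + 2·x^2   ⇒   f'(x) = 6·x^2 + 4·x
  g(x) = 4·x^2   ⇒   g'(x) = 8·x
  lim(x→∞) f'(x)/g'(x) = lim(x→∞) (6·x^2 + 4·x)/(8·x)
  = ∞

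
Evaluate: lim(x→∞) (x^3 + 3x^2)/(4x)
This is an ∞/∞ indeterminate form.

Apply L'Hôpital's rule: differentiate numerator and denominator separately.
  f(x) = x^3 + 3·x^2   ⇒   f'(x) = 3·x^2 + 6·x
  g(x) = 4·x   ⇒   g'(x) = 4
  lim(x→∞) f'(x)/g'(x) = lim(x→∞) (3·x^2 + 6·x)/(4)
  = ∞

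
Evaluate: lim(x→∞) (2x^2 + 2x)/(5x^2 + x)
This is an ∞/∞ indeterminate form.

Apply L'Hôpital's rule: differentiate numerator and denominator separately.
  f(x) = 2·x^2 + 2·x   ⇒   f'(x) = 4·x + 2
  g(x) = 5·x^2 + x   ⇒   g'(x) = 10·x + 1
  lim(x→∞) f'(x)/g'(x) = lim(x→∞) (4·x + 2)/(10·x + 1)
  = 2/5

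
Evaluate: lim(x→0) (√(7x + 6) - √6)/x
This is a standard limit.

Factor or rationalize the expression:
  lim(x→0) (√(7x + 6) - √6)/x = 7·sqrt(6)/12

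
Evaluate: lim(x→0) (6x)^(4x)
This is an exponential indeterminate form.

For exponential indeterminate forms, take the natural log:
  Let L = lim(x→0) (6x)^(4x)
  Then ln(L) = lim(x→0) [exponent × ln(base)]
  Evaluate using L'Hôpital or standard limits, then exponentiate.
  L = 1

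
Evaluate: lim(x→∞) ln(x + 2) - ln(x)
This is an ∞-∞ indeterminate form.

Combine fractions or rationalize to convert ∞-∞ to 0/0 form:
  lim(x→∞) ln(x + 2) - ln(x) = 0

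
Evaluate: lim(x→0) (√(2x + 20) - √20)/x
This is a standard limit.

Factor or rationalize the expression:
  lim(x→0) (√(2x + 20) - √20)/x = sqrt(5)/10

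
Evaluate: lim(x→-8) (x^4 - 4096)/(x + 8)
This is a standard limit.

Factor or rationalize the expression:
  lim(x→-8) (x^4 - 4096)/(x + 8) = -2048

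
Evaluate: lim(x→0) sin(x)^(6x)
This is an exponential indeterminate form.

For exponential indeterminate forms, take the natural log:
  Let L = lim(x→0) sin(x)^(6x)
  Then ln(L) = lim(x→0) [exponent × ln(base)]
  Evaluate using L'Hôpital or standard limits, then exponentiate.
  L = 1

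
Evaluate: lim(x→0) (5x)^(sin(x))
This is an exponential indeterminate form.

For exponential indeterminate forms, take the natural log:
  Let L = lim(x→0) (5x)^(sin(x))
  Then ln(L) = lim(x→0) [exponent × ln(base)]
  Evaluate using L'Hôpital or standard limits, then exponentiate.
  L = 1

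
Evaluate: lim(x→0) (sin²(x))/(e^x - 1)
This is a 0/0 indeterminate form.

Apply L'Hôpital's rule: differentiate numerator and denominator separately.
  f(x) = sin(x)^2   ⇒   f'(x) = 2·sin(x)·cos(x)
  g(x) = e^(x) - 1   ⇒   g'(x) = e^(x)
  lim(x→0) f'(x)/g'(x) = lim(x→0) (2·sin(x)·cos(x))/(e^(x))
  = 0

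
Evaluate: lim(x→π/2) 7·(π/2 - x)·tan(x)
This is a 0·∞ indeterminate form.

Rewrite 0·∞ as a quotient (0/0 or ∞/∞ form), then apply L'Hôpital's rule:
  lim(x→π/2) 7·(π/2 - x)·tan(x) = 7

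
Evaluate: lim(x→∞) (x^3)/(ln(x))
This is an ∞/∞ indeterminate form.

Apply L'Hôpital's rule: differentiate numerator and denominator separately.
  f(x) = x^3   ⇒   f'(x) = 3·x^2
  g(x) = ln(x)   ⇒   g'(x) = 1/x
  lim(x→∞) f'(x)/g'(x) = lim(x→∞) (3·x^2)/(1/x)
  = ∞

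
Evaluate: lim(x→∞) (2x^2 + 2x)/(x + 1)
This is an ∞/∞ indeterminate form.

Apply L'Hôpital's rule: differentiate numerator and denominator separately.
  f(x) = 2·x^2 + 2·x   ⇒   f'(x) = 4·x + 2
  g(x) = x + 1   ⇒   g'(x) = 1
  lim(x→∞) f'(x)/g'(x) = lim(x→∞) (4·x + 2)/(1)
  = ∞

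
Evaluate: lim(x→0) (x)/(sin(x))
This is a 0/0 indeterminate form.

Apply L'Hôpital's rule: differentiate numerator and denominator separately.
  f(x) = x   ⇒   f'(x) = 1
  g(x) = sin(x)   ⇒   g'(x) = cos(x)
  lim(x→0) f'(x)/g'(x) = lim(x→0) (1)/(cos(x))
  = 1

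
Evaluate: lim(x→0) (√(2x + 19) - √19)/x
This is a standard limit.

Factor or rationalize the expression:
  lim(x→0) (√(2x + 19) - √19)/x = sqrt(19)/19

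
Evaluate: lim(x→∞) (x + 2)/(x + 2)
This is an ∞/∞ indeterminate form.

Apply L'Hôpital's rule: differentiate numerator and denominator separately.
  f(x) = x + 2   ⇒   f'(x) = 1
  g(x) = x + 2   ⇒   g'(x) = 1
  lim(x→∞) f'(x)/g'(x) = lim(x→∞) (1)/(1)
  = 1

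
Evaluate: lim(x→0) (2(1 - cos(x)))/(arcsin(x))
This is a 0/0 indeterminate form.

Apply L'Hôpital's rule: differentiate numerator and denominator separately.
  f(x) = 2 - 2·cos(x)   ⇒   f'(x) = 2·sin(x)
  g(x) = asin(x)   ⇒   g'(x) = 1/sqrt(1 - x^2)
  lim(x→0) f'(x)/g'(x) = lim(x→0) (2·sin(x))/(1/sqrt(1 - x^2))
  = 0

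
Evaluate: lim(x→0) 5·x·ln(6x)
This is a 0·∞ indeterminate form.

Rewrite 0·∞ as a quotient (0/0 or ∞/∞ form), then apply L'Hôpital's rule:
  lim(x→0) 5·x·ln(6x) = 0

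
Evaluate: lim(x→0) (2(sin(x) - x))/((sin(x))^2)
This is a 0/0 indeterminate form.

Apply L'Hôpital's rule: differentiate numerator and denominator separately.
  f(x) = -2·x + 2·sin(x)   ⇒   f'(x) = 2·cos(x) - 2
  g(x) = sin(x)^2   ⇒   g'(x) = 2·sin(x)·cos(x)
  lim(x→0) f'(x)/g'(x) = lim(x→0) (2·cos(x) - 2)/(2·sin(x)·cos(x))
  = 0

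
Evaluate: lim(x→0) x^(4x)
This is an exponential indeterminate form.

For exponential indeterminate forms, take the natural log:
  Let L = lim(x→0) x^(4x)
  Then ln(L) = lim(x→0) [exponent × ln(base)]
  Evaluate using L'Hôpital or standard limits, then exponentiate.
  L = 1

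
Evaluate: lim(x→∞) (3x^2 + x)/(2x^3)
This is an ∞/∞ indeterminate form.

Apply L'Hôpital's rule: differentiate numerator and denominator separately.
  f(x) = 3·x^2 + x   ⇒   f'(x) = 6·x + 1
  g(x) = 2·x^3   ⇒   g'(x) = 6·x^2
  lim(x→∞) f'(x)/g'(x) = lim(x→∞) (6·x + 1)/(6·x^2)
  = 0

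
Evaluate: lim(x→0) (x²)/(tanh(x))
This is a 0/0 indeterminate form.

Apply L'Hôpital's rule: differentiate numerator and denominator separately.
  f(x) = x^2   ⇒   f'(x) = 2·x
  g(x) = tanh(x)   ⇒   g'(x) = 1 - tanh(x)^2
  lim(x→0) f'(x)/g'(x) = lim(x→0) (2·x)/(1 - tanh(x)^2)
  = 0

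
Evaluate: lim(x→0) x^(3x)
This is an exponential indeterminate form.

For exponential indeterminate forms, take the natural log:
  Let L = lim(x→0) x^(3x)
  Then ln(L) = lim(x→0) [exponent × ln(base)]
  Evaluate using L'Hôpital or standard limits, then exponentiate.
  L = 1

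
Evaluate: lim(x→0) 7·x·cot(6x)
This is a 0·∞ indeterminate form.

Rewrite 0·∞ as a quotient (0/0 or ∞/∞ form), then apply L'Hôpital's rule:
  lim(x→0) 7·x·cot(6x) = 7/6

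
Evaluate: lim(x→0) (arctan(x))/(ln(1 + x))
This is a 0/0 indeterminate form.

Apply L'Hôpital's rule: differentiate numerator and denominator separately.
  f(x) = atan(x)   ⇒   f'(x) = 1/(x^2 + 1)
  g(x) = ln(x + 1)   ⇒   g'(x) = 1/(x + 1)
  lim(x→0) f'(x)/g'(x) = lim(x→0) (1/(x^2 + 1))/(1/(x + 1))
  = 1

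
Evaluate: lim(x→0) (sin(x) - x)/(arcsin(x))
This is a 0/0 indeterminate form.

Apply L'Hôpital's rule: differentiate numerator and denominator separately.
  f(x) = -x + sin(x)   ⇒   f'(x) = cos(x) - 1
  g(x) = asin(x)   ⇒   g'(x) = 1/sqrt(1 - x^2)
  lim(x→0) f'(x)/g'(x) = lim(x→0) (cos(x) - 1)/(1/sqrt(1 - x^2))
  = 0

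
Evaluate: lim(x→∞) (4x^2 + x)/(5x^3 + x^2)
This is an ∞/∞ indeterminate form.

Apply L'Hôpital's rule: differentiate numerator and denominator separately.
  f(x) = 4·x^2 + x   ⇒   f'(x) = 8·x + 1
  g(x) = 5·x^3 + x^2   ⇒   g'(x) = 15·x^2 + 2·x
  lim(x→∞) f'(x)/g'(x) = lim(x→∞) (8·x + 1)/(15·x^2 + 2·x)
  = 0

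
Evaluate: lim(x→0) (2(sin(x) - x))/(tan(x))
This is a 0/0 indeterminate form.

Apply L'Hôpital's rule: differentiate numerator and denominator separately.
  f(x) = -2·x + 2·sin(x)   ⇒   f'(x) = 2·cos(x) - 2
  g(x) = tan(x)   ⇒   g'(x) = tan(x)^2 + 1
  lim(x→0) f'(x)/g'(x) = lim(x→0) (2·cos(x) - 2)/(tan(x)^2 + 1)
  = 0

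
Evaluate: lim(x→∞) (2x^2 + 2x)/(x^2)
This is an ∞/∞ indeterminate form.

Apply L'Hôpital's rule: differentiate numerator and denominator separately.
  f(x) = 2·x^2 + 2·x   ⇒   f'(x) = 4·x + 2
  g(x) = x^2   ⇒   g'(x) = 2·x
  lim(x→∞) f'(x)/g'(x) = lim(x→∞) (4·x + 2)/(2·x)
  = 2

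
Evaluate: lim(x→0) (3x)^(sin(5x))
This is an exponential indeterminate form.

For exponential indeterminate forms, take the natural log:
  Let L = lim(x→0) (3x)^(sin(5x))
  Then ln(L) = lim(x→0) [exponent × ln(base)]
  Evaluate using L'Hôpital or standard limits, then exponentiate.
  L = 1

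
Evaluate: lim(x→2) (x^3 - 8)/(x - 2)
This is a standard limit.

Factor or rationalize the expression:
  lim(x→2) (x^3 - 8)/(x - 2) = 12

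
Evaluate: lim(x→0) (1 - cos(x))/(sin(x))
This is a 0/0 indeterminate form.

Apply L'Hôpital's rule: differentiate numerator and denominator separately.
  f(x) = 1 - cos(x)   ⇒   f'(x) = sin(x)
  g(x) = sin(x)   ⇒   g'(x) = cos(x)
  lim(x→0) f'(x)/g'(x) = lim(x→0) (sin(x))/(cos(x))
  = 0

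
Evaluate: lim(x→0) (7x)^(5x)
This is an exponential indeterminate form.

For exponential indeterminate forms, take the natural log:
  Let L = lim(x→0) (7x)^(5x)
  Then ln(L) = lim(x→0) [exponent × ln(base)]
  Evaluate using L'Hôpital or standard limits, then exponentiate.
  L = 1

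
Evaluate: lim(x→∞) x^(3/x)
This is an exponential indeterminate form.

For exponential indeterminate forms, take the natural log:
  Let L = lim(x→∞) x^(3/x)
  Then ln(L) = lim(x→∞) [exponent × ln(base)]
  Evaluate using L'Hôpital or standard limits, then exponentiate.
  L = 1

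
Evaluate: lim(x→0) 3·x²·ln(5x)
This is a 0·∞ indeterminate form.

Rewrite 0·∞ as a quotient (0/0 or ∞/∞ form), then apply L'Hôpital's rule:
  lim(x→0) 3·x²·ln(5x) = 0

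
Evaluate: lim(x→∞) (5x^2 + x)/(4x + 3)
This is an ∞/∞ indeterminate form.

Apply L'Hôpital's rule: differentiate numerator and denominator separately.
  f(x) = 5·x^2 + x   ⇒   f'(x) = 10·x + 1
  g(x) = 4·x + 3   ⇒   g'(x) = 4
  lim(x→∞) f'(x)/g'(x) = lim(x→∞) (10·x + 1)/(4)
  = ∞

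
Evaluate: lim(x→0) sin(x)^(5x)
This is an exponential indeterminate form.

For exponential indeterminate forms, take the natural log:
  Let L = lim(x→0) sin(x)^(5x)
  Then ln(L) = lim(x→0) [exponent × ln(base)]
  Evaluate using L'Hôpital or standard limits, then exponentiate.
  L = 1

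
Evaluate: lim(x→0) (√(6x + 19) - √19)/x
This is a standard limit.

Factor or rationalize the expression:
  lim(x→0) (√(6x + 19) - √19)/x = 3·sqrt(19)/19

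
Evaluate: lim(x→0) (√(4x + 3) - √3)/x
This is a standard limit.

Factor or rationalize the expression:
  lim(x→0) (√(4x + 3) - √3)/x = 2·sqrt(3)/3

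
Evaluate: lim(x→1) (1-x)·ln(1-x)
This is a 0·∞ indeterminate form.

Rewrite 0·∞ as a quotient (0/0 or ∞/∞ form), then apply L'Hôpital's rule:
  lim(x→1) (1-x)·ln(1-x) = 0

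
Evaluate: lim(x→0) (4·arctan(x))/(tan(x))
This is a 0/0 indeterminate form.

Apply L'Hôpital's rule: differentiate numerator and denominator separately.
  f(x) = 4·atan(x)   ⇒   f'(x) = 4/(x^2 + 1)
  g(x) = tan(x)   ⇒   g'(x) = tan(x)^2 + 1
  lim(x→0) f'(x)/g'(x) = lim(x→0) (4/(x^2 + 1))/(tan(x)^2 + 1)
  = 4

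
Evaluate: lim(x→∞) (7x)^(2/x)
This is an exponential indeterminate form.

For exponential indeterminate forms, take the natural log:
  Let L = lim(x→∞) (7x)^(2/x)
  Then ln(L) = lim(x→∞) [exponent × ln(base)]
  Evaluate using L'Hôpital or standard limits, then exponentiate.
  L = 1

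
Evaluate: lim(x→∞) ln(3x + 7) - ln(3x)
This is an ∞-∞ indeterminate form.

Combine fractions or rationalize to convert ∞-∞ to 0/0 form:
  lim(x→∞) ln(3x + 7) - ln(3x) = 0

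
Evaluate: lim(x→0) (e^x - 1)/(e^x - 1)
This is a 0/0 indeterminate form.

Apply L'Hôpital's rule: differentiate numerator and denominator separately.
  f(x) = e^(x) - 1   ⇒   f'(x) = e^(x)
  g(x) = e^(x) - 1   ⇒   g'(x) = e^(x)
  lim(x→0) f'(x)/g'(x) = lim(x→0) (e^(x))/(e^(x))
  = 1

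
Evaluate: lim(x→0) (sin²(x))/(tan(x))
This is a 0/0 indeterminate form.

Apply L'Hôpital's rule: differentiate numerator and denominator separately.
  f(x) = sin(x)^2   ⇒   f'(x) = 2·sin(x)·cos(x)
  g(x) = tan(x)   ⇒   g'(x) = tan(x)^2 + 1
  lim(x→0) f'(x)/g'(x) = lim(x→0) (2·sin(x)·cos(x))/(tan(x)^2 + 1)
  = 0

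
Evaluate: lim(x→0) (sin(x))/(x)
This is a 0/0 indeterminate form.

Apply L'Hôpital's rule: differentiate numerator and denominator separately.
  f(x) = sin(x)   ⇒   f'(x) = cos(x)
  g(x) = x   ⇒   g'(x) = 1
  lim(x→0) f'(x)/g'(x) = lim(x→0) (cos(x))/(1)
  = 1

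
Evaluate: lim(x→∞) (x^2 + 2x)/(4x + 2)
This is an ∞/∞ indeterminate form.

Apply L'Hôpital's rule: differentiate numerator and denominator separately.
  f(x) = x^2 + 2·x   ⇒   f'(x) = 2·x + 2
  g(x) = 4·x + 2   ⇒   g'(x) = 4
  lim(x→∞) f'(x)/g'(x) = lim(x→∞) (2·x + 2)/(4)
  = ∞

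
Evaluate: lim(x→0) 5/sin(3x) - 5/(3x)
This is an ∞-∞ indeterminate form.

Combine fractions or rationalize to convert ∞-∞ to 0/0 form:
  lim(x→0) 5/sin(3x) - 5/(3x) = 0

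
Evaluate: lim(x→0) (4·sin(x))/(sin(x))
This is a 0/0 indeterminate form.

Apply L'Hôpital's rule: differentiate numerator and denominator separately.
  f(x) = 4·sin(x)   ⇒   f'(x) = 4·cos(x)
  g(x) = sin(x)   ⇒   g'(x) = cos(x)
  lim(x→0) f'(x)/g'(x) = lim(x→0) (4·cos(x))/(cos(x))
  = 4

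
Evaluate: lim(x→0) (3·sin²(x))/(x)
This is a 0/0 indeterminate form.

Apply L'Hôpital's rule: differentiate numerator and denominator separately.
  f(x) = 3·sin(x)^2   ⇒   f'(x) = 6·sin(x)·cos(x)
  g(x) = x   ⇒   g'(x) = 1
  lim(x→0) f'(x)/g'(x) = lim(x→0) (6·sin(x)·cos(x))/(1)
  = 0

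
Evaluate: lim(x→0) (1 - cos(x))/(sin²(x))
This is a 0/0 indeterminate form.

Apply L'Hôpital's rule: differentiate numerator and denominator separately.
  f(x) = 1 - cos(x)   ⇒   f'(x) = sin(x)
  g(x) = sin(x)^2   ⇒   g'(x) = 2·sin(x)·cos(x)
  lim(x→0) f'(x)/g'(x) = lim(x→0) (sin(x))/(2·sin(x)·cos(x))
  = 1/2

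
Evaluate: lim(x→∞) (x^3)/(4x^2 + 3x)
This is an ∞/∞ indeterminate form.

Apply L'Hôpital's rule: differentiate numerator and denominator separately.
  f(x) = x^3   ⇒   f'(x) = 3·x^2
  g(x) = 4·x^2 + 3·x   ⇒   g'(x) = 8·x + 3
  lim(x→∞) f'(x)/g'(x) = lim(x→∞) (3·x^2)/(8·x + 3)
  = ∞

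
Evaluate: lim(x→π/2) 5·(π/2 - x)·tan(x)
This is a 0·∞ indeterminate form.

Rewrite 0·∞ as a quotient (0/0 or ∞/∞ form), then apply L'Hôpital's rule:
  lim(x→π/2) 5·(π/2 - x)·tan(x) = 5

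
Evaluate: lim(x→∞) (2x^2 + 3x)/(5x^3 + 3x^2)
This is an ∞/∞ indeterminate form.

Apply L'Hôpital's rule: differentiate numerator and denominator separately.
  f(x) = 2·x^2 + 3·x   ⇒   f'(x) = 4·x + 3
  g(x) = 5·x^3 + 3·x^2   ⇒   g'(x) = 15·x^2 + 6·x
  lim(x→∞) f'(x)/g'(x) = lim(x→∞) (4·x + 3)/(15·x^2 + 6·x)
  = 0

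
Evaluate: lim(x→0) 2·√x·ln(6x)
This is a 0·∞ indeterminate form.

Rewrite 0·∞ as a quotient (0/0 or ∞/∞ form), then apply L'Hôpital's rule:
  lim(x→0) 2·√x·ln(6x) = 0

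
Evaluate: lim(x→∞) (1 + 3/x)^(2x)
This is an exponential indeterminate form.

For exponential indeterminate forms, take the natural log:
  Let L = lim(x→∞) (1 + 3/x)^(2x)
  Then ln(L) = lim(x→∞) [exponent × ln(base)]
  Evaluate using L'Hôpital or standard limits, then exponentiate.
  L = e^(6)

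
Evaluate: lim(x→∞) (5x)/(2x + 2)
This is an ∞/∞ indeterminate form.

Apply L'Hôpital's rule: differentiate numerator and denominator separately.
  f(x) = 5·x   ⇒   f'(x) = 5
  g(x) = 2·x + 2   ⇒   g'(x) = 2
  lim(x→∞) f'(x)/g'(x) = lim(x→∞) (5)/(2)
  = 5/2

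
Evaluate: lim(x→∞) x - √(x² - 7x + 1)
This is an ∞-∞ indeterminate form.

Combine fractions or rationalize to convert ∞-∞ to 0/0 form:
  lim(x→∞) x - √(x² - 7x + 1) = 7/2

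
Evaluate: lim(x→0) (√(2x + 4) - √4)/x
This is a standard limit.

Factor or rationalize the expression:
  lim(x→0) (√(2x + 4) - √4)/x = 1/2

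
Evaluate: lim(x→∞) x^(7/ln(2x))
This is an exponential indeterminate form.

For exponential indeterminate forms, take the natural log:
  Let L = lim(x→∞) x^(7/ln(2x))
  Then ln(L) = lim(x→∞) [exponent × ln(base)]
  Evaluate using L'Hôpital or standard limits, then exponentiate.
  L = e^(7)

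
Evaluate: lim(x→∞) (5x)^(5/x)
This is an exponential indeterminate form.

For exponential indeterminate forms, take the natural log:
  Let L = lim(x→∞) (5x)^(5/x)
  Then ln(L) = lim(x→∞) [exponent × ln(base)]
  Evaluate using L'Hôpital or standard limits, then exponentiate.
  L = 1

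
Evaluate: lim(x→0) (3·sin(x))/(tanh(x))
This is a 0/0 indeterminate form.

Apply L'Hôpital's rule: differentiate numerator and denominator separately.
  f(x) = 3·sin(x)   ⇒   f'(x) = 3·cos(x)
  g(x) = tanh(x)   ⇒   g'(x) = 1 - tanh(x)^2
  lim(x→0) f'(x)/g'(x) = lim(x→0) (3·cos(x))/(1 - tanh(x)^2)
  = 3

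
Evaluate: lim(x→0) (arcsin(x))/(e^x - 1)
This is a 0/0 indeterminate form.

Apply L'Hôpital's rule: differentiate numerator and denominator separately.
  f(x) = asin(x)   ⇒   f'(x) = 1/sqrt(1 - x^2)
  g(x) = e^(x) - 1   ⇒   g'(x) = e^(x)
  lim(x→0) f'(x)/g'(x) = lim(x→0) (1/sqrt(1 - x^2))/(e^(x))
  = 1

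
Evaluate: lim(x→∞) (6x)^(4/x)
This is an exponential indeterminate form.

For exponential indeterminate forms, take the natural log:
  Let L = lim(x→∞) (6x)^(4/x)
  Then ln(L) = lim(x→∞) [exponent × ln(base)]
  Evaluate using L'Hôpital or standard limits, then exponentiate.
  L = 1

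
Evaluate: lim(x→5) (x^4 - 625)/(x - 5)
This is a standard limit.

Factor or rationalize the expression:
  lim(x→5) (x^4 - 625)/(x - 5) = 500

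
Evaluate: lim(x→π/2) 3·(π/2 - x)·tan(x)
This is a 0·∞ indeterminate form.

Rewrite 0·∞ as a quotient (0/0 or ∞/∞ form), then apply L'Hôpital's rule:
  lim(x→π/2) 3·(π/2 - x)·tan(x) = 3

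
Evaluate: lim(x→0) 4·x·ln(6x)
This is a 0·∞ indeterminate form.

Rewrite 0·∞ as a quotient (0/0 or ∞/∞ form), then apply L'Hôpital's rule:
  lim(x→0) 4·x·ln(6x) = 0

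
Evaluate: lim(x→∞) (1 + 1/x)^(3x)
This is an exponential indeterminate form.

For exponential indeterminate forms, take the natural log:
  Let L = lim(x→∞) (1 + 1/x)^(3x)
  Then ln(L) = lim(x→∞) [exponent × ln(base)]
  Evaluate using L'Hôpital or standard limits, then exponentiate.
  L = e^(3)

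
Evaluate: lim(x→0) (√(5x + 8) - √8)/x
This is a standard limit.

Factor or rationalize the expression:
  lim(x→0) (√(5x + 8) - √8)/x = 5·sqrt(2)/8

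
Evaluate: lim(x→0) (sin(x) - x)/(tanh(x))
This is a 0/0 indeterminate form.

Apply L'Hôpital's rule: differentiate numerator and denominator separately.
  f(x) = -x + sin(x)   ⇒   f'(x) = cos(x) - 1
  g(x) = tanh(x)   ⇒   g'(x) = 1 - tanh(x)^2
  lim(x→0) f'(x)/g'(x) = lim(x→0) (cos(x) - 1)/(1 - tanh(x)^2)
  = 0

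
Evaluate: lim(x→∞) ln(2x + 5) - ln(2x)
This is an ∞-∞ indeterminate form.

Combine fractions or rationalize to convert ∞-∞ to 0/0 form:
  lim(x→∞) ln(2x + 5) - ln(2x) = 0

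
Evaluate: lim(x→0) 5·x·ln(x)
This is a 0·∞ indeterminate form.

Rewrite 0·∞ as a quotient (0/0 or ∞/∞ form), then apply L'Hôpital's rule:
  lim(x→0) 5·x·ln(x) = 0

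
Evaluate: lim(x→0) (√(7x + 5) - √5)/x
This is a standard limit.

Factor or rationalize the expression:
  lim(x→0) (√(7x + 5) - √5)/x = 7·sqrt(5)/10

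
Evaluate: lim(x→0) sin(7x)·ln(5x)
This is a 0·∞ indeterminate form.

Rewrite 0·∞ as a quotient (0/0 or ∞/∞ form), then apply L'Hôpital's rule:
  lim(x→0) sin(7x)·ln(5x) = 0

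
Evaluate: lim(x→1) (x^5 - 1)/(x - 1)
This is a standard limit.

Factor or rationalize the expression:
  lim(x→1) (x^5 - 1)/(x - 1) = 5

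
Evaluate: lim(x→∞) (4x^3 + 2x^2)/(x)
This is an ∞/∞ indeterminate form.

Apply L'Hôpital's rule: differentiate numerator and denominator separately.
  f(x) = 4·x^3 + 2·x^2   ⇒   f'(x) = 12·x^2 + 4·x
  g(x) = x   ⇒   g'(x) = 1
  lim(x→∞) f'(x)/g'(x) = lim(x→∞) (12·x^2 + 4·x)/(1)
  = ∞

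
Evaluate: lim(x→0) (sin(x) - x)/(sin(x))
This is a 0/0 indeterminate form.

Apply L'Hôpital's rule: differentiate numerator and denominator separately.
  f(x) = -x + sin(x)   ⇒   f'(x) = cos(x) - 1
  g(x) = sin(x)   ⇒   g'(x) = cos(x)
  lim(x→0) f'(x)/g'(x) = lim(x→0) (cos(x) - 1)/(cos(x))
  = 0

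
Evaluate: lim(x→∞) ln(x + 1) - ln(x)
This is an ∞-∞ indeterminate form.

Combine fractions or rationalize to convert ∞-∞ to 0/0 form:
  lim(x→∞) ln(x + 1) - ln(x) = 0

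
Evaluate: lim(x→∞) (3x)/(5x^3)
This is an ∞/∞ indeterminate form.

Apply L'Hôpital's rule: differentiate numerator and denominator separately.
  f(x) = 3·x   ⇒   f'(x) = 3
  g(x) = 5·x^3   ⇒   g'(x) = 15·x^2
  lim(x→∞) f'(x)/g'(x) = lim(x→∞) (3)/(15·x^2)
  = 0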